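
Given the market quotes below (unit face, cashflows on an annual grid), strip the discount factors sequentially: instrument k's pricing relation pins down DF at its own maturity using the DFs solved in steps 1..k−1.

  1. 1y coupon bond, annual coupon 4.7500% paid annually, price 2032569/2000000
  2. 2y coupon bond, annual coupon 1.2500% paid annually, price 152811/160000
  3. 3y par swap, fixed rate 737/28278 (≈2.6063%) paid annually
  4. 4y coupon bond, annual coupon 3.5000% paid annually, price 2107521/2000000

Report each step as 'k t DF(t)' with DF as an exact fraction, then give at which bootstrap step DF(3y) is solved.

step 1 [1y] bond c/1=19/400: DF=(2032569/2000000 − 19/400·(0))/(1+19/400) = 4851/5000 ≈ 0.970200
step 2 [2y] bond c/1=1/80: DF=(152811/160000 − 1/80·(0.970200))/(1+1/80) = 9313/10000 ≈ 0.931300
step 3 [3y] swap r/1=737/28278: DF=(1 − 737/28278·(0.970200+0.931300))/(1+737/28278) = 9263/10000 ≈ 0.926300
step 4 [4y] bond c/1=7/200: DF=(2107521/2000000 − 7/200·(0.970200+0.931300+0.926300))/(1+7/200) = 369/400 ≈ 0.922500

1 1 4851/5000
2 2 9313/10000
3 3 9263/10000
4 4 369/400
DF(3y) is solved at step 3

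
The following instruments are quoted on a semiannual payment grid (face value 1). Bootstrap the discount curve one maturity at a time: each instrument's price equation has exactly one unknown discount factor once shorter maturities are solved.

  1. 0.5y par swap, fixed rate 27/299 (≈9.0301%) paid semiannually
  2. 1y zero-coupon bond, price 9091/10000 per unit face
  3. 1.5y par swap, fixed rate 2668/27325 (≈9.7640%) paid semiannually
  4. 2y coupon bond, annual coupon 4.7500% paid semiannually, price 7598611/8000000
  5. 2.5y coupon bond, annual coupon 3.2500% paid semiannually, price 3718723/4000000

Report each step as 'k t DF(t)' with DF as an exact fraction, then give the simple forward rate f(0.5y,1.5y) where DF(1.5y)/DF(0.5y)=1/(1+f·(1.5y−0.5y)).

1 1/2 598/625
2 1 9091/10000
3 3/2 4333/5000
4 2 2161/2500
5 5/2 8573/10000
f(0.5y,1.5y) = ((598/625)/(4333/5000) − 1)/(1) = 451/4333 ≈ 10.4085%

step 1 [0.5y] swap r/2=27/598: DF=(1 − 27/598·(0))/(1+27/598) = 598/625 ≈ 0.956800
step 2 [1y] zero: DF = P = 9091/10000 ≈ 0.909100
step 3 [1.5y] swap r/2=1334/27325: DF=(1 − 1334/27325·(0.956800+0.909100))/(1+1334/27325) = 4333/5000 ≈ 0.866600
step 4 [2y] bond c/2=19/800: DF=(7598611/8000000 − 19/800·(0.956800+0.909100+0.866600))/(1+19/800) = 2161/2500 ≈ 0.864400
step 5 [2.5y] bond c/2=13/800: DF=(3718723/4000000 − 13/800·(0.956800+0.909100+0.866600+0.864400))/(1+13/800) = 8573/10000 ≈ 0.857300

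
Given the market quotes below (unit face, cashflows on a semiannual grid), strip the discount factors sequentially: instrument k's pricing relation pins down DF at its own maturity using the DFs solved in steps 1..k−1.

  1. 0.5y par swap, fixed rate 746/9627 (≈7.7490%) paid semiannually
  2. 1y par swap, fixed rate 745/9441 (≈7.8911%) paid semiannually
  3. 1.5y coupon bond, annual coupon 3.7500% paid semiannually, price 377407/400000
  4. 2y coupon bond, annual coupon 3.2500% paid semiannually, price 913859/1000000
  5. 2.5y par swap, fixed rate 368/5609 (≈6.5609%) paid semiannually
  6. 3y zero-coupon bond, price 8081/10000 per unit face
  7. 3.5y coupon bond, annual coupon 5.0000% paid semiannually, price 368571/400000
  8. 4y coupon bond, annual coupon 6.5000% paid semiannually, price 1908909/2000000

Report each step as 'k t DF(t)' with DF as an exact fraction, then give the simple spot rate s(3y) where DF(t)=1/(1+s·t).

1 1/2 9627/10000
2 1 1851/2000
3 3/2 4457/5000
4 2 2137/2500
5 5/2 533/625
6 3 8081/10000
7 7/2 3849/5000
8 4 1467/2000
s(3y) = (1/(8081/10000) − 1)/(3) = 1919/24243 ≈ 7.9157%

step 1 [0.5y] swap r/2=373/9627: DF=(1 − 373/9627·(0))/(1+373/9627) = 9627/10000 ≈ 0.962700
step 2 [1y] swap r/2=745/18882: DF=(1 − 745/18882·(0.962700))/(1+745/18882) = 1851/2000 ≈ 0.925500
step 3 [1.5y] bond c/2=3/160: DF=(377407/400000 − 3/160·(0.962700+0.925500))/(1+3/160) = 4457/5000 ≈ 0.891400
step 4 [2y] bond c/2=13/800: DF=(913859/1000000 − 13/800·(0.962700+0.925500+0.891400))/(1+13/800) = 2137/2500 ≈ 0.854800
step 5 [2.5y] swap r/2=184/5609: DF=(1 − 184/5609·(0.962700+0.925500+0.891400+0.854800))/(1+184/5609) = 533/625 ≈ 0.852800
step 6 [3y] zero: DF = P = 8081/10000 ≈ 0.808100
step 7 [3.5y] bond c/2=1/40: DF=(368571/400000 − 1/40·(0.962700+0.925500+0.891400+0.854800+0.852800+0.808100))/(1+1/40) = 3849/5000 ≈ 0.769800
step 8 [4y] bond c/2=13/400: DF=(1908909/2000000 − 13/400·(0.962700+0.925500+0.891400+0.854800+0.852800+0.808100+0.769800))/(1+13/400) = 1467/2000 ≈ 0.733500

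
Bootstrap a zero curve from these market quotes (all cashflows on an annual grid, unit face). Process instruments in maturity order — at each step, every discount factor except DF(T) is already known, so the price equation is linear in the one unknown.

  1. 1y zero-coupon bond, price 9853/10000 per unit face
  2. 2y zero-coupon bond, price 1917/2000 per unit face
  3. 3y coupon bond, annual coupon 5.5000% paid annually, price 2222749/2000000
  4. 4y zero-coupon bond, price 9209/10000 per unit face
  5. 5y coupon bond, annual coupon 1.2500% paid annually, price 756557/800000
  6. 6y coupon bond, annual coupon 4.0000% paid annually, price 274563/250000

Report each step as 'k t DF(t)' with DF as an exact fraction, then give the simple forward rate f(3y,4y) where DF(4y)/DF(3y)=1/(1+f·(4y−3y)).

1 1 9853/10000
2 2 1917/2000
3 3 9521/10000
4 4 9209/10000
5 5 8869/10000
6 6 8751/10000
f(3y,4y) = ((9521/10000)/(9209/10000) − 1)/(1) = 312/9209 ≈ 3.3880%

step 1 [1y] zero: DF = P = 9853/10000 ≈ 0.985300
step 2 [2y] zero: DF = P = 1917/2000 ≈ 0.958500
step 3 [3y] bond c/1=11/200: DF=(2222749/2000000 − 11/200·(0.985300+0.958500))/(1+11/200) = 9521/10000 ≈ 0.952100
step 4 [4y] zero: DF = P = 9209/10000 ≈ 0.920900
step 5 [5y] bond c/1=1/80: DF=(756557/800000 − 1/80·(0.985300+0.958500+0.952100+0.920900))/(1+1/80) = 8869/10000 ≈ 0.886900
step 6 [6y] bond c/1=1/25: DF=(274563/250000 − 1/25·(0.985300+0.958500+0.952100+0.920900+0.886900))/(1+1/25) = 8751/10000 ≈ 0.875100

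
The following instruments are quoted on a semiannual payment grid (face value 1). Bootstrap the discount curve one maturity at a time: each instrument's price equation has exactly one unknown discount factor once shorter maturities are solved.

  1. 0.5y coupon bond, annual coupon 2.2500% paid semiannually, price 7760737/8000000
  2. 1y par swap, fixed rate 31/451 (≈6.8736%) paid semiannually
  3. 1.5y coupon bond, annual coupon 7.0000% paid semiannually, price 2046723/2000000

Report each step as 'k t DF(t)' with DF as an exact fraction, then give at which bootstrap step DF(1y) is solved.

1 1/2 9593/10000
2 1 9349/10000
3 3/2 9247/10000
DF(1y) is solved at step 2

step 1 [0.5y] bond c/2=9/800: DF=(7760737/8000000 − 9/800·(0))/(1+9/800) = 9593/10000 ≈ 0.959300
step 2 [1y] swap r/2=31/902: DF=(1 − 31/902·(0.959300))/(1+31/902) = 9349/10000 ≈ 0.934900
step 3 [1.5y] bond c/2=7/200: DF=(2046723/2000000 − 7/200·(0.959300+0.934900))/(1+7/200) = 9247/10000 ≈ 0.924700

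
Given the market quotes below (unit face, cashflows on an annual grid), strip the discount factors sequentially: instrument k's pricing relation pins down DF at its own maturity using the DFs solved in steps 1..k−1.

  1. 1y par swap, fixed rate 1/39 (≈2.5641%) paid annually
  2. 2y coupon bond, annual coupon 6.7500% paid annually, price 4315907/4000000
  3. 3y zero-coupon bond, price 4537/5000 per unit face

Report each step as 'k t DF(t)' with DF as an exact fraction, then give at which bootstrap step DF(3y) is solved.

1 1 39/40
2 2 9491/10000
3 3 4537/5000
DF(3y) is solved at step 3

step 1 [1y] swap r/1=1/39: DF=(1 − 1/39·(0))/(1+1/39) = 39/40 ≈ 0.975000
step 2 [2y] bond c/1=27/400: DF=(4315907/4000000 − 27/400·(0.975000))/(1+27/400) = 9491/10000 ≈ 0.949100
step 3 [3y] zero: DF = P = 4537/5000 ≈ 0.907400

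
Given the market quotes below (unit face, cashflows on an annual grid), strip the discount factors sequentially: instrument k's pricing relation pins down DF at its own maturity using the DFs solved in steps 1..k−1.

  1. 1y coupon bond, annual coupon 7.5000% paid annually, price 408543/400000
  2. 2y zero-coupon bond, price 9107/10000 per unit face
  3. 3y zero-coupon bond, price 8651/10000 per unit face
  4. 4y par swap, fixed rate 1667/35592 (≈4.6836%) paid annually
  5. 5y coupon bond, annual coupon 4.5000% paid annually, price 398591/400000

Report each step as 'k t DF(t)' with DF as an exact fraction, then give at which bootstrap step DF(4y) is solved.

1 1 9501/10000
2 2 9107/10000
3 3 8651/10000
4 4 8333/10000
5 5 8003/10000
DF(4y) is solved at step 4

step 1 [1y] bond c/1=3/40: DF=(408543/400000 − 3/40·(0))/(1+3/40) = 9501/10000 ≈ 0.950100
step 2 [2y] zero: DF = P = 9107/10000 ≈ 0.910700
step 3 [3y] zero: DF = P = 8651/10000 ≈ 0.865100
step 4 [4y] swap r/1=1667/35592: DF=(1 − 1667/35592·(0.950100+0.910700+0.865100))/(1+1667/35592) = 8333/10000 ≈ 0.833300
step 5 [5y] bond c/1=9/200: DF=(398591/400000 − 9/200·(0.950100+0.910700+0.865100+0.833300))/(1+9/200) = 8003/10000 ≈ 0.800300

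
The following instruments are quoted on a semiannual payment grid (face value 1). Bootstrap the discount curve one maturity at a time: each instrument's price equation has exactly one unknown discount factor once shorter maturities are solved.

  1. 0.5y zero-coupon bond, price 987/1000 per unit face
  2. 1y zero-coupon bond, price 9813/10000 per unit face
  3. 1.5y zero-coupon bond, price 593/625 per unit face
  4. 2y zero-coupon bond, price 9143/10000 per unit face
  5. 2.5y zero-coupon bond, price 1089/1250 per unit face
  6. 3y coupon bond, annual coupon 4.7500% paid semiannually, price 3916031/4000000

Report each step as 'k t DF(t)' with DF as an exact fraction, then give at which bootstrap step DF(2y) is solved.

1 1/2 987/1000
2 1 9813/10000
3 3/2 593/625
4 2 9143/10000
5 5/2 1089/1250
6 3 1059/1250
DF(2y) is solved at step 4

step 1 [0.5y] zero: DF = P = 987/1000 ≈ 0.987000
step 2 [1y] zero: DF = P = 9813/10000 ≈ 0.981300
step 3 [1.5y] zero: DF = P = 593/625 ≈ 0.948800
step 4 [2y] zero: DF = P = 9143/10000 ≈ 0.914300
step 5 [2.5y] zero: DF = P = 1089/1250 ≈ 0.871200
step 6 [3y] bond c/2=19/800: DF=(3916031/4000000 − 19/800·(0.987000+0.981300+0.948800+0.914300+0.871200))/(1+19/800) = 1059/1250 ≈ 0.847200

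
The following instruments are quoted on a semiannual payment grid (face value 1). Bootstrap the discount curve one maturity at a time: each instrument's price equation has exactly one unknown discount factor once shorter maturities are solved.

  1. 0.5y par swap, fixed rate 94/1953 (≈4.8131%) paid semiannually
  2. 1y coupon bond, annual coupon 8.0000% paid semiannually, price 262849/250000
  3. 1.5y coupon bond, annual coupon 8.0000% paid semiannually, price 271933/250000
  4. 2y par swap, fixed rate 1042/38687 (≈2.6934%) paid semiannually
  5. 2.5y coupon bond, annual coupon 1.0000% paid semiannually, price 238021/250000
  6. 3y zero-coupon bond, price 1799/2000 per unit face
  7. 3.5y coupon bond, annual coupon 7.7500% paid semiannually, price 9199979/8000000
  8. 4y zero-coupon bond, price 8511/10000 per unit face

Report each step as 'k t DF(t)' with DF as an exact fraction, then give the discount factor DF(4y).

step 1 [0.5y] swap r/2=47/1953: DF=(1 − 47/1953·(0))/(1+47/1953) = 1953/2000 ≈ 0.976500
step 2 [1y] bond c/2=1/25: DF=(262849/250000 − 1/25·(0.976500))/(1+1/25) = 4867/5000 ≈ 0.973400
step 3 [1.5y] bond c/2=1/25: DF=(271933/250000 − 1/25·(0.976500+0.973400))/(1+1/25) = 9709/10000 ≈ 0.970900
step 4 [2y] swap r/2=521/38687: DF=(1 − 521/38687·(0.976500+0.973400+0.970900))/(1+521/38687) = 9479/10000 ≈ 0.947900
step 5 [2.5y] bond c/2=1/200: DF=(238021/250000 − 1/200·(0.976500+0.973400+0.970900+0.947900))/(1+1/200) = 9281/10000 ≈ 0.928100
step 6 [3y] zero: DF = P = 1799/2000 ≈ 0.899500
step 7 [3.5y] bond c/2=31/800: DF=(9199979/8000000 − 31/800·(0.976500+0.973400+0.970900+0.947900+0.928100+0.899500))/(1+31/800) = 4473/5000 ≈ 0.894600
step 8 [4y] zero: DF = P = 8511/10000 ≈ 0.851100

1 1/2 1953/2000
2 1 4867/5000
3 3/2 9709/10000
4 2 9479/10000
5 5/2 9281/10000
6 3 1799/2000
7 7/2 4473/5000
8 4 8511/10000
DF(4y) = 8511/10000 ≈ 0.851100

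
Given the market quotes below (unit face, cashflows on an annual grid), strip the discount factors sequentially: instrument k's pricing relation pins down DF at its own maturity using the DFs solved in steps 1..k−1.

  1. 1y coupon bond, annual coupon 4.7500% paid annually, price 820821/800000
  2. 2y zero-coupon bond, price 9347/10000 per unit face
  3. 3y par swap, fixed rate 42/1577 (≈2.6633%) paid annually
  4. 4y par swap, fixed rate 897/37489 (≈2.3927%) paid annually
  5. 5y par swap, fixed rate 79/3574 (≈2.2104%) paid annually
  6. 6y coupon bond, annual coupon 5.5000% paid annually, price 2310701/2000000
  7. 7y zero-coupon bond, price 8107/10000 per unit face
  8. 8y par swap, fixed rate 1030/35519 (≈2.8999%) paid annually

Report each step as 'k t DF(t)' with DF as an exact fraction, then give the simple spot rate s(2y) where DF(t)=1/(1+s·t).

step 1 [1y] bond c/1=19/400: DF=(820821/800000 − 19/400·(0))/(1+19/400) = 1959/2000 ≈ 0.979500
step 2 [2y] zero: DF = P = 9347/10000 ≈ 0.934700
step 3 [3y] swap r/1=42/1577: DF=(1 − 42/1577·(0.979500+0.934700))/(1+42/1577) = 2311/2500 ≈ 0.924400
step 4 [4y] swap r/1=897/37489: DF=(1 − 897/37489·(0.979500+0.934700+0.924400))/(1+897/37489) = 9103/10000 ≈ 0.910300
step 5 [5y] swap r/1=79/3574: DF=(1 − 79/3574·(0.979500+0.934700+0.924400+0.910300))/(1+79/3574) = 8973/10000 ≈ 0.897300
step 6 [6y] bond c/1=11/200: DF=(2310701/2000000 − 11/200·(0.979500+0.934700+0.924400+0.910300+0.897300))/(1+11/200) = 8529/10000 ≈ 0.852900
step 7 [7y] zero: DF = P = 8107/10000 ≈ 0.810700
step 8 [8y] swap r/1=1030/35519: DF=(1 − 1030/35519·(0.979500+0.934700+0.924400+0.910300+0.897300+0.852900+0.810700))/(1+1030/35519) = 397/500 ≈ 0.794000

1 1 1959/2000
2 2 9347/10000
3 3 2311/2500
4 4 9103/10000
5 5 8973/10000
6 6 8529/10000
7 7 8107/10000
8 8 397/500
s(2y) = (1/(9347/10000) − 1)/(2) = 653/18694 ≈ 3.4931%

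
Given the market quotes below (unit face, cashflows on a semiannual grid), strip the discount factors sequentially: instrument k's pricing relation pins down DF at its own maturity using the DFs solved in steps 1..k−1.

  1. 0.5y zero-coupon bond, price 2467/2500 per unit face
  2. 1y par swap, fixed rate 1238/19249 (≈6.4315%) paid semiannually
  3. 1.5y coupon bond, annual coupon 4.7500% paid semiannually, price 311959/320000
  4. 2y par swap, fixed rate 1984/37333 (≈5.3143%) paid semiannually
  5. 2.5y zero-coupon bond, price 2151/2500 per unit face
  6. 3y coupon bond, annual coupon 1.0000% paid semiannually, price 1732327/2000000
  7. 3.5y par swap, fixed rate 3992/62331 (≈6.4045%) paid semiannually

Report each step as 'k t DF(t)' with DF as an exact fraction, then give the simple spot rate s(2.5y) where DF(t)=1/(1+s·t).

step 1 [0.5y] zero: DF = P = 2467/2500 ≈ 0.986800
step 2 [1y] swap r/2=619/19249: DF=(1 − 619/19249·(0.986800))/(1+619/19249) = 9381/10000 ≈ 0.938100
step 3 [1.5y] bond c/2=19/800: DF=(311959/320000 − 19/800·(0.986800+0.938100))/(1+19/800) = 2269/2500 ≈ 0.907600
step 4 [2y] swap r/2=992/37333: DF=(1 − 992/37333·(0.986800+0.938100+0.907600))/(1+992/37333) = 563/625 ≈ 0.900800
step 5 [2.5y] zero: DF = P = 2151/2500 ≈ 0.860400
step 6 [3y] bond c/2=1/200: DF=(1732327/2000000 − 1/200·(0.986800+0.938100+0.907600+0.900800+0.860400))/(1+1/200) = 839/1000 ≈ 0.839000
step 7 [3.5y] swap r/2=1996/62331: DF=(1 − 1996/62331·(0.986800+0.938100+0.907600+0.900800+0.860400+0.839000))/(1+1996/62331) = 2001/2500 ≈ 0.800400

1 1/2 2467/2500
2 1 9381/10000
3 3/2 2269/2500
4 2 563/625
5 5/2 2151/2500
6 3 839/1000
7 7/2 2001/2500
s(2.5y) = (1/(2151/2500) − 1)/(5/2) = 698/10755 ≈ 6.4900%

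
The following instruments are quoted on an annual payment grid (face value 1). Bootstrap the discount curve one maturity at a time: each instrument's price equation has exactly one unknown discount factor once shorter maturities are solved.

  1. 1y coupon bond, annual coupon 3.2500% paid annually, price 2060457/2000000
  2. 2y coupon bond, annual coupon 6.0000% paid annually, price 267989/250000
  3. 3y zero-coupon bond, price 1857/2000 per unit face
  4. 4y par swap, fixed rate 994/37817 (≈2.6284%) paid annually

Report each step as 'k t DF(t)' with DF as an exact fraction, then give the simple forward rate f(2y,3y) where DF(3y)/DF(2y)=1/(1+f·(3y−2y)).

1 1 4989/5000
2 2 2387/2500
3 3 1857/2000
4 4 4503/5000
f(2y,3y) = ((2387/2500)/(1857/2000) − 1)/(1) = 263/9285 ≈ 2.8325%

step 1 [1y] bond c/1=13/400: DF=(2060457/2000000 − 13/400·(0))/(1+13/400) = 4989/5000 ≈ 0.997800
step 2 [2y] bond c/1=3/50: DF=(267989/250000 − 3/50·(0.997800))/(1+3/50) = 2387/2500 ≈ 0.954800
step 3 [3y] zero: DF = P = 1857/2000 ≈ 0.928500
step 4 [4y] swap r/1=994/37817: DF=(1 − 994/37817·(0.997800+0.954800+0.928500))/(1+994/37817) = 4503/5000 ≈ 0.900600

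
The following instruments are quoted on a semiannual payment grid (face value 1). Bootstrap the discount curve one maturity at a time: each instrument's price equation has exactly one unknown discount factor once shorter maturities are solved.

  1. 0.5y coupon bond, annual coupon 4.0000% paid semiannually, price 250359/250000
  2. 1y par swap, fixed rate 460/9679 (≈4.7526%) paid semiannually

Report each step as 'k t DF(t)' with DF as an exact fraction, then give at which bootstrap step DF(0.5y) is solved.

step 1 [0.5y] bond c/2=1/50: DF=(250359/250000 − 1/50·(0))/(1+1/50) = 4909/5000 ≈ 0.981800
step 2 [1y] swap r/2=230/9679: DF=(1 − 230/9679·(0.981800))/(1+230/9679) = 477/500 ≈ 0.954000

1 1/2 4909/5000
2 1 477/500
DF(0.5y) is solved at step 1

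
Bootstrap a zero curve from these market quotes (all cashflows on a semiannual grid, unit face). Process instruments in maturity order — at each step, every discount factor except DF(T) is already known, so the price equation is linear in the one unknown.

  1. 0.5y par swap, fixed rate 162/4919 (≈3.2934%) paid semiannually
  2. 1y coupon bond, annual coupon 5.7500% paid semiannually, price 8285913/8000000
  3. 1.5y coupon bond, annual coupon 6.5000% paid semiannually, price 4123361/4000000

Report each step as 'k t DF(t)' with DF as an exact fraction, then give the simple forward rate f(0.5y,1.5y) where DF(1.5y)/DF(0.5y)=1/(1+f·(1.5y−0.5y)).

1 1/2 4919/5000
2 1 9793/10000
3 3/2 4683/5000
f(0.5y,1.5y) = ((4919/5000)/(4683/5000) − 1)/(1) = 236/4683 ≈ 5.0395%

step 1 [0.5y] swap r/2=81/4919: DF=(1 − 81/4919·(0))/(1+81/4919) = 4919/5000 ≈ 0.983800
step 2 [1y] bond c/2=23/800: DF=(8285913/8000000 − 23/800·(0.983800))/(1+23/800) = 9793/10000 ≈ 0.979300
step 3 [1.5y] bond c/2=13/400: DF=(4123361/4000000 − 13/400·(0.983800+0.979300))/(1+13/400) = 4683/5000 ≈ 0.936600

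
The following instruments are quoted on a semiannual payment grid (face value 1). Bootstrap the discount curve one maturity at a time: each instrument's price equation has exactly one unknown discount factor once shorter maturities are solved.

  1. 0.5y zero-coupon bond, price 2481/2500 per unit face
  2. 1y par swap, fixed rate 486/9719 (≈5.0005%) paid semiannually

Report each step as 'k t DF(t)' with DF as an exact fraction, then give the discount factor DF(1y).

step 1 [0.5y] zero: DF = P = 2481/2500 ≈ 0.992400
step 2 [1y] swap r/2=243/9719: DF=(1 − 243/9719·(0.992400))/(1+243/9719) = 4757/5000 ≈ 0.951400

1 1/2 2481/2500
2 1 4757/5000
DF(1y) = 4757/5000 ≈ 0.951400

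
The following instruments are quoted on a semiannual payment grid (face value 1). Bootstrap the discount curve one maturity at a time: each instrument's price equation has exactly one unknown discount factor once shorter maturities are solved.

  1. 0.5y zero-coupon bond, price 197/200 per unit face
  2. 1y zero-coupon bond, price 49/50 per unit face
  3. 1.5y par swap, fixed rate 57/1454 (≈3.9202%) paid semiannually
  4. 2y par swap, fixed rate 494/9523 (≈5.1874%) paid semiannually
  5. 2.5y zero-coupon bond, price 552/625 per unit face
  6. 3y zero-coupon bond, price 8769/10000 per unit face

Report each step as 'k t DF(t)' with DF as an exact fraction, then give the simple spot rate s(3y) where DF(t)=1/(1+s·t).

step 1 [0.5y] zero: DF = P = 197/200 ≈ 0.985000
step 2 [1y] zero: DF = P = 49/50 ≈ 0.980000
step 3 [1.5y] swap r/2=57/2908: DF=(1 − 57/2908·(0.985000+0.980000))/(1+57/2908) = 943/1000 ≈ 0.943000
step 4 [2y] swap r/2=247/9523: DF=(1 − 247/9523·(0.985000+0.980000+0.943000))/(1+247/9523) = 2253/2500 ≈ 0.901200
step 5 [2.5y] zero: DF = P = 552/625 ≈ 0.883200
step 6 [3y] zero: DF = P = 8769/10000 ≈ 0.876900

1 1/2 197/200
2 1 49/50
3 3/2 943/1000
4 2 2253/2500
5 5/2 552/625
6 3 8769/10000
s(3y) = (1/(8769/10000) − 1)/(3) = 1231/26307 ≈ 4.6794%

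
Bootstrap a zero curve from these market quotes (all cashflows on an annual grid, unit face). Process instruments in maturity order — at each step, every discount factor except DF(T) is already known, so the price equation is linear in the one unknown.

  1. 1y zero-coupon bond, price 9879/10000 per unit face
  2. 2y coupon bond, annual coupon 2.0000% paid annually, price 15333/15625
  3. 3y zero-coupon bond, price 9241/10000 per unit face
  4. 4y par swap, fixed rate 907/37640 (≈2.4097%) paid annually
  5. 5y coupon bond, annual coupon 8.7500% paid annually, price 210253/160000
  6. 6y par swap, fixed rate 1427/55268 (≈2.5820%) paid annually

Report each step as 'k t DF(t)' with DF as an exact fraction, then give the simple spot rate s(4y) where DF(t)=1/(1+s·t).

1 1 9879/10000
2 2 9427/10000
3 3 9241/10000
4 4 9093/10000
5 5 1811/2000
6 6 8573/10000
s(4y) = (1/(9093/10000) − 1)/(4) = 907/36372 ≈ 2.4937%

step 1 [1y] zero: DF = P = 9879/10000 ≈ 0.987900
step 2 [2y] bond c/1=1/50: DF=(15333/15625 − 1/50·(0.987900))/(1+1/50) = 9427/10000 ≈ 0.942700
step 3 [3y] zero: DF = P = 9241/10000 ≈ 0.924100
step 4 [4y] swap r/1=907/37640: DF=(1 − 907/37640·(0.987900+0.942700+0.924100))/(1+907/37640) = 9093/10000 ≈ 0.909300
step 5 [5y] bond c/1=7/80: DF=(210253/160000 − 7/80·(0.987900+0.942700+0.924100+0.909300))/(1+7/80) = 1811/2000 ≈ 0.905500
step 6 [6y] swap r/1=1427/55268: DF=(1 − 1427/55268·(0.987900+0.942700+0.924100+0.909300+0.905500))/(1+1427/55268) = 8573/10000 ≈ 0.857300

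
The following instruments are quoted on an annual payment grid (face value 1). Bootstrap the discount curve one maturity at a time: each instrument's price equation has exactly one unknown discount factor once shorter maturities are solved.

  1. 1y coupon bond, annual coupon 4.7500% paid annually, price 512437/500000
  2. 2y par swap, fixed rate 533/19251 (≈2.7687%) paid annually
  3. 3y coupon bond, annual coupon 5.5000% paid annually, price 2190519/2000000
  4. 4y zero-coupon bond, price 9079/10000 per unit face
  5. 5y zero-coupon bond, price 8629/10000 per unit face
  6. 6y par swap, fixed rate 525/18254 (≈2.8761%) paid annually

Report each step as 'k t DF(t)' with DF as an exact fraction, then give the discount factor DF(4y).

1 1 1223/1250
2 2 9467/10000
3 3 4689/5000
4 4 9079/10000
5 5 8629/10000
6 6 337/400
DF(4y) = 9079/10000 ≈ 0.907900

step 1 [1y] bond c/1=19/400: DF=(512437/500000 − 19/400·(0))/(1+19/400) = 1223/1250 ≈ 0.978400
step 2 [2y] swap r/1=533/19251: DF=(1 − 533/19251·(0.978400))/(1+533/19251) = 9467/10000 ≈ 0.946700
step 3 [3y] bond c/1=11/200: DF=(2190519/2000000 − 11/200·(0.978400+0.946700))/(1+11/200) = 4689/5000 ≈ 0.937800
step 4 [4y] zero: DF = P = 9079/10000 ≈ 0.907900
step 5 [5y] zero: DF = P = 8629/10000 ≈ 0.862900
step 6 [6y] swap r/1=525/18254: DF=(1 − 525/18254·(0.978400+0.946700+0.937800+0.907900+0.862900))/(1+525/18254) = 337/400 ≈ 0.842500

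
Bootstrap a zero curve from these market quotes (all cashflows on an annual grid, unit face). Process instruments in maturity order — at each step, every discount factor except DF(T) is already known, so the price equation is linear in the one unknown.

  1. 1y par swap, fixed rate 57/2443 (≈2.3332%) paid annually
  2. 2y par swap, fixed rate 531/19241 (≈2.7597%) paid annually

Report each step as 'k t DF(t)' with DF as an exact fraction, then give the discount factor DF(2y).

step 1 [1y] swap r/1=57/2443: DF=(1 − 57/2443·(0))/(1+57/2443) = 2443/2500 ≈ 0.977200
step 2 [2y] swap r/1=531/19241: DF=(1 − 531/19241·(0.977200))/(1+531/19241) = 9469/10000 ≈ 0.946900

1 1 2443/2500
2 2 9469/10000
DF(2y) = 9469/10000 ≈ 0.946900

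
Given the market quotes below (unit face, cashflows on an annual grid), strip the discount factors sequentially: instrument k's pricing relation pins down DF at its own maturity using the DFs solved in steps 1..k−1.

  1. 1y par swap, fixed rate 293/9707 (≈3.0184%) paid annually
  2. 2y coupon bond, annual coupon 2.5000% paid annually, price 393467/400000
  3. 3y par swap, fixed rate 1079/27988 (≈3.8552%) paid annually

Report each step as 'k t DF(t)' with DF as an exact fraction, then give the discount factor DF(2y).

1 1 9707/10000
2 2 117/125
3 3 8921/10000
DF(2y) = 117/125 ≈ 0.936000

step 1 [1y] swap r/1=293/9707: DF=(1 − 293/9707·(0))/(1+293/9707) = 9707/10000 ≈ 0.970700
step 2 [2y] bond c/1=1/40: DF=(393467/400000 − 1/40·(0.970700))/(1+1/40) = 117/125 ≈ 0.936000
step 3 [3y] swap r/1=1079/27988: DF=(1 − 1079/27988·(0.970700+0.936000))/(1+1079/27988) = 8921/10000 ≈ 0.892100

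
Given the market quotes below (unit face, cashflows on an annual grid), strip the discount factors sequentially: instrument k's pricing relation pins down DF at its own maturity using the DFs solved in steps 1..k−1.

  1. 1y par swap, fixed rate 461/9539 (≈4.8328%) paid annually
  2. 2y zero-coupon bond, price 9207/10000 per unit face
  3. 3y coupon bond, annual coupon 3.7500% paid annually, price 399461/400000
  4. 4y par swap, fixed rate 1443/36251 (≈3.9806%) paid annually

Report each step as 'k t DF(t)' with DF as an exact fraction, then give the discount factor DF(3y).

step 1 [1y] swap r/1=461/9539: DF=(1 − 461/9539·(0))/(1+461/9539) = 9539/10000 ≈ 0.953900
step 2 [2y] zero: DF = P = 9207/10000 ≈ 0.920700
step 3 [3y] bond c/1=3/80: DF=(399461/400000 − 3/80·(0.953900+0.920700))/(1+3/80) = 2237/2500 ≈ 0.894800
step 4 [4y] swap r/1=1443/36251: DF=(1 − 1443/36251·(0.953900+0.920700+0.894800))/(1+1443/36251) = 8557/10000 ≈ 0.855700

1 1 9539/10000
2 2 9207/10000
3 3 2237/2500
4 4 8557/10000
DF(3y) = 2237/2500 ≈ 0.894800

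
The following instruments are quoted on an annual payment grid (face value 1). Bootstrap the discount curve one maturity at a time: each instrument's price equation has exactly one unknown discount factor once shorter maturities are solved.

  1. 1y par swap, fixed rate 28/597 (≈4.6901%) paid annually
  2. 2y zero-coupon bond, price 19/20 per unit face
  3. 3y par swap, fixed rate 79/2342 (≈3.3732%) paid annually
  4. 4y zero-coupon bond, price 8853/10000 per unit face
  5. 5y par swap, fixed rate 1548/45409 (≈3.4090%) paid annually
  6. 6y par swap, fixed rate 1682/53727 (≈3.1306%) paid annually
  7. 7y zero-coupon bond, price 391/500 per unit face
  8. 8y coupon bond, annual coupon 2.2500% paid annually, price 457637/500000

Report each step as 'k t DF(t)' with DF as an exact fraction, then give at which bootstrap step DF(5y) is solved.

1 1 597/625
2 2 19/20
3 3 2263/2500
4 4 8853/10000
5 5 2113/2500
6 6 4159/5000
7 7 391/500
8 8 7597/10000
DF(5y) is solved at step 5

step 1 [1y] swap r/1=28/597: DF=(1 − 28/597·(0))/(1+28/597) = 597/625 ≈ 0.955200
step 2 [2y] zero: DF = P = 19/20 ≈ 0.950000
step 3 [3y] swap r/1=79/2342: DF=(1 − 79/2342·(0.955200+0.950000))/(1+79/2342) = 2263/2500 ≈ 0.905200
step 4 [4y] zero: DF = P = 8853/10000 ≈ 0.885300
step 5 [5y] swap r/1=1548/45409: DF=(1 − 1548/45409·(0.955200+0.950000+0.905200+0.885300))/(1+1548/45409) = 2113/2500 ≈ 0.845200
step 6 [6y] swap r/1=1682/53727: DF=(1 − 1682/53727·(0.955200+0.950000+0.905200+0.885300+0.845200))/(1+1682/53727) = 4159/5000 ≈ 0.831800
step 7 [7y] zero: DF = P = 391/500 ≈ 0.782000
step 8 [8y] bond c/1=9/400: DF=(457637/500000 − 9/400·(0.955200+0.950000+0.905200+0.885300+0.845200+0.831800+0.782000))/(1+9/400) = 7597/10000 ≈ 0.759700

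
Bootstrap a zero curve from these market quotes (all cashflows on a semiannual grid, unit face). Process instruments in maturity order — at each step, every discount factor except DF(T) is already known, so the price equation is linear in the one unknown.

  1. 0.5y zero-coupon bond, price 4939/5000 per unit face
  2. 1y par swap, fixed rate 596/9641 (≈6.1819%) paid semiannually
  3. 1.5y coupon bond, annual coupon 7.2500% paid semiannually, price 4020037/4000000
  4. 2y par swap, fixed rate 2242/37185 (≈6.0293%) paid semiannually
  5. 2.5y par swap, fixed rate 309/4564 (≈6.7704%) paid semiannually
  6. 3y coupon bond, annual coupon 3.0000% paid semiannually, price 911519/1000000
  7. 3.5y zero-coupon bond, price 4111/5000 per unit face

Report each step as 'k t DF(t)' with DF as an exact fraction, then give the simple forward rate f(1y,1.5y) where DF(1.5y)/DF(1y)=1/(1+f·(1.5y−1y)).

step 1 [0.5y] zero: DF = P = 4939/5000 ≈ 0.987800
step 2 [1y] swap r/2=298/9641: DF=(1 − 298/9641·(0.987800))/(1+298/9641) = 2351/2500 ≈ 0.940400
step 3 [1.5y] bond c/2=29/800: DF=(4020037/4000000 − 29/800·(0.987800+0.940400))/(1+29/800) = 564/625 ≈ 0.902400
step 4 [2y] swap r/2=1121/37185: DF=(1 − 1121/37185·(0.987800+0.940400+0.902400))/(1+1121/37185) = 8879/10000 ≈ 0.887900
step 5 [2.5y] swap r/2=309/9128: DF=(1 − 309/9128·(0.987800+0.940400+0.902400+0.887900))/(1+309/9128) = 1691/2000 ≈ 0.845500
step 6 [3y] bond c/2=3/200: DF=(911519/1000000 − 3/200·(0.987800+0.940400+0.902400+0.887900+0.845500))/(1+3/200) = 4153/5000 ≈ 0.830600
step 7 [3.5y] zero: DF = P = 4111/5000 ≈ 0.822200

1 1/2 4939/5000
2 1 2351/2500
3 3/2 564/625
4 2 8879/10000
5 5/2 1691/2000
6 3 4153/5000
7 7/2 4111/5000
f(1y,1.5y) = ((2351/2500)/(564/625) − 1)/(1/2) = 95/1128 ≈ 8.4220%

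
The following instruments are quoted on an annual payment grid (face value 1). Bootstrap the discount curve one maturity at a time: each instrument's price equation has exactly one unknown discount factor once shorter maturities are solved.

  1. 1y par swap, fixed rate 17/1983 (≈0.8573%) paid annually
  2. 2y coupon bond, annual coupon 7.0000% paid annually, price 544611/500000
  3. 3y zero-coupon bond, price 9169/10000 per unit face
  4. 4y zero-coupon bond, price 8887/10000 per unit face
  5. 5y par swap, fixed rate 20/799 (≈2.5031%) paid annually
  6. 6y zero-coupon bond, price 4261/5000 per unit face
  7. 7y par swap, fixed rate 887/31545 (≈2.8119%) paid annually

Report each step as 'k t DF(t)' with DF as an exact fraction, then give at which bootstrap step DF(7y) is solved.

1 1 1983/2000
2 2 9531/10000
3 3 9169/10000
4 4 8887/10000
5 5 221/250
6 6 4261/5000
7 7 4113/5000
DF(7y) is solved at step 7

step 1 [1y] swap r/1=17/1983: DF=(1 − 17/1983·(0))/(1+17/1983) = 1983/2000 ≈ 0.991500
step 2 [2y] bond c/1=7/100: DF=(544611/500000 − 7/100·(0.991500))/(1+7/100) = 9531/10000 ≈ 0.953100
step 3 [3y] zero: DF = P = 9169/10000 ≈ 0.916900
step 4 [4y] zero: DF = P = 8887/10000 ≈ 0.888700
step 5 [5y] swap r/1=20/799: DF=(1 − 20/799·(0.991500+0.953100+0.916900+0.888700))/(1+20/799) = 221/250 ≈ 0.884000
step 6 [6y] zero: DF = P = 4261/5000 ≈ 0.852200
step 7 [7y] swap r/1=887/31545: DF=(1 − 887/31545·(0.991500+0.953100+0.916900+0.888700+0.884000+0.852200))/(1+887/31545) = 4113/5000 ≈ 0.822600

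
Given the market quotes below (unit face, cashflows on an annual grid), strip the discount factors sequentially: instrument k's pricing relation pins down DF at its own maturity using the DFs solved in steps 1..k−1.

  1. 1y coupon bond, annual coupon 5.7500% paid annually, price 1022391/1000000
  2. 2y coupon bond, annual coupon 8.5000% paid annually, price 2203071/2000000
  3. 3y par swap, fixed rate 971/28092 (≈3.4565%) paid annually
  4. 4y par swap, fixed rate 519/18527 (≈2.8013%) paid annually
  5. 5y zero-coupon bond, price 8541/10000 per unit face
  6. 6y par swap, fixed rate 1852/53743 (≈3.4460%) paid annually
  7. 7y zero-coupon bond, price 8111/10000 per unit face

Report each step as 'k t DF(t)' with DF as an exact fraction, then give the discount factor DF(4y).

1 1 2417/2500
2 2 1879/2000
3 3 9029/10000
4 4 4481/5000
5 5 8541/10000
6 6 2037/2500
7 7 8111/10000
DF(4y) = 4481/5000 ≈ 0.896200

step 1 [1y] bond c/1=23/400: DF=(1022391/1000000 − 23/400·(0))/(1+23/400) = 2417/2500 ≈ 0.966800
step 2 [2y] bond c/1=17/200: DF=(2203071/2000000 − 17/200·(0.966800))/(1+17/200) = 1879/2000 ≈ 0.939500
step 3 [3y] swap r/1=971/28092: DF=(1 − 971/28092·(0.966800+0.939500))/(1+971/28092) = 9029/10000 ≈ 0.902900
step 4 [4y] swap r/1=519/18527: DF=(1 − 519/18527·(0.966800+0.939500+0.902900))/(1+519/18527) = 4481/5000 ≈ 0.896200
step 5 [5y] zero: DF = P = 8541/10000 ≈ 0.854100
step 6 [6y] swap r/1=1852/53743: DF=(1 − 1852/53743·(0.966800+0.939500+0.902900+0.896200+0.854100))/(1+1852/53743) = 2037/2500 ≈ 0.814800
step 7 [7y] zero: DF = P = 8111/10000 ≈ 0.811100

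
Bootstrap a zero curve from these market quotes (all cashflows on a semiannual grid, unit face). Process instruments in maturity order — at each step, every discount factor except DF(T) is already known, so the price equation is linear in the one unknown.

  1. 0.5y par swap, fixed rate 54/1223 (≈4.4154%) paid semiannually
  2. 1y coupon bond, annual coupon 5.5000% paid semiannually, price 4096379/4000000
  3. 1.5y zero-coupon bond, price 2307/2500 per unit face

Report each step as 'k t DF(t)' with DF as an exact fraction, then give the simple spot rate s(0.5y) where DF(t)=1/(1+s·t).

step 1 [0.5y] swap r/2=27/1223: DF=(1 − 27/1223·(0))/(1+27/1223) = 1223/1250 ≈ 0.978400
step 2 [1y] bond c/2=11/400: DF=(4096379/4000000 − 11/400·(0.978400))/(1+11/400) = 1941/2000 ≈ 0.970500
step 3 [1.5y] zero: DF = P = 2307/2500 ≈ 0.922800

1 1/2 1223/1250
2 1 1941/2000
3 3/2 2307/2500
s(0.5y) = (1/(1223/1250) − 1)/(1/2) = 54/1223 ≈ 4.4154%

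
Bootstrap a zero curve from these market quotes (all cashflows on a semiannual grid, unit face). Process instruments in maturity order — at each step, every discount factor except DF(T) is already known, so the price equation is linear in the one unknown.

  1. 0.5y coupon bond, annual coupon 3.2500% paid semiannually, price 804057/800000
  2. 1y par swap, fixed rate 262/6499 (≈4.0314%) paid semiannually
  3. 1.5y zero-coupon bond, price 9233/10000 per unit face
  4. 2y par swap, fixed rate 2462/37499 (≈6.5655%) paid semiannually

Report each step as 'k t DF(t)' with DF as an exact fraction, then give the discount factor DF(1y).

step 1 [0.5y] bond c/2=13/800: DF=(804057/800000 − 13/800·(0))/(1+13/800) = 989/1000 ≈ 0.989000
step 2 [1y] swap r/2=131/6499: DF=(1 − 131/6499·(0.989000))/(1+131/6499) = 9607/10000 ≈ 0.960700
step 3 [1.5y] zero: DF = P = 9233/10000 ≈ 0.923300
step 4 [2y] swap r/2=1231/37499: DF=(1 − 1231/37499·(0.989000+0.960700+0.923300))/(1+1231/37499) = 8769/10000 ≈ 0.876900

1 1/2 989/1000
2 1 9607/10000
3 3/2 9233/10000
4 2 8769/10000
DF(1y) = 9607/10000 ≈ 0.960700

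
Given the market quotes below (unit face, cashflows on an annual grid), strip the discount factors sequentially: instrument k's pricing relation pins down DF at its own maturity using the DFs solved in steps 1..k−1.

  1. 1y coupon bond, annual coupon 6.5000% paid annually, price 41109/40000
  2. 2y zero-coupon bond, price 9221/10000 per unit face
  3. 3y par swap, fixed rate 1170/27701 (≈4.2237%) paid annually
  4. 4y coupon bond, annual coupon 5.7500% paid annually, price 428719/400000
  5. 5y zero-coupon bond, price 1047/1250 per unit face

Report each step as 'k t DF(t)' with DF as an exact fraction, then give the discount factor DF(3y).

step 1 [1y] bond c/1=13/200: DF=(41109/40000 − 13/200·(0))/(1+13/200) = 193/200 ≈ 0.965000
step 2 [2y] zero: DF = P = 9221/10000 ≈ 0.922100
step 3 [3y] swap r/1=1170/27701: DF=(1 − 1170/27701·(0.965000+0.922100))/(1+1170/27701) = 883/1000 ≈ 0.883000
step 4 [4y] bond c/1=23/400: DF=(428719/400000 − 23/400·(0.965000+0.922100+0.883000))/(1+23/400) = 8629/10000 ≈ 0.862900
step 5 [5y] zero: DF = P = 1047/1250 ≈ 0.837600

1 1 193/200
2 2 9221/10000
3 3 883/1000
4 4 8629/10000
5 5 1047/1250
DF(3y) = 883/1000 ≈ 0.883000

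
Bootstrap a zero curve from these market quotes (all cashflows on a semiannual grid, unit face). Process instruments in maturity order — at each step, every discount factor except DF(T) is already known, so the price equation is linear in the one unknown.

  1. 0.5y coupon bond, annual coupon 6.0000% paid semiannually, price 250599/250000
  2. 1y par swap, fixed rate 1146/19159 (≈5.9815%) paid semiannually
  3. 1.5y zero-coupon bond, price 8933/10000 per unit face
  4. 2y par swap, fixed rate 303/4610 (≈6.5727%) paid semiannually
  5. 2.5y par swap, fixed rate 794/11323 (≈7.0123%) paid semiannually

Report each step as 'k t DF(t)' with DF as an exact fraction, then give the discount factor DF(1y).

step 1 [0.5y] bond c/2=3/100: DF=(250599/250000 − 3/100·(0))/(1+3/100) = 2433/2500 ≈ 0.973200
step 2 [1y] swap r/2=573/19159: DF=(1 − 573/19159·(0.973200))/(1+573/19159) = 9427/10000 ≈ 0.942700
step 3 [1.5y] zero: DF = P = 8933/10000 ≈ 0.893300
step 4 [2y] swap r/2=303/9220: DF=(1 − 303/9220·(0.973200+0.942700+0.893300))/(1+303/9220) = 2197/2500 ≈ 0.878800
step 5 [2.5y] swap r/2=397/11323: DF=(1 − 397/11323·(0.973200+0.942700+0.893300+0.878800))/(1+397/11323) = 2103/2500 ≈ 0.841200

1 1/2 2433/2500
2 1 9427/10000
3 3/2 8933/10000
4 2 2197/2500
5 5/2 2103/2500
DF(1y) = 9427/10000 ≈ 0.942700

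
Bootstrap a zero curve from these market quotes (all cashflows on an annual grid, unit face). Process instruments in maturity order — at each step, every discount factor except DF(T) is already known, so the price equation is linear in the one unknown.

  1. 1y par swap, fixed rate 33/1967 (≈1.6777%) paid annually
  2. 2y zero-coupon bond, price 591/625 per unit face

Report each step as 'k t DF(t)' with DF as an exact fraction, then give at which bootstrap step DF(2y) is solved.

1 1 1967/2000
2 2 591/625
DF(2y) is solved at step 2

step 1 [1y] swap r/1=33/1967: DF=(1 − 33/1967·(0))/(1+33/1967) = 1967/2000 ≈ 0.983500
step 2 [2y] zero: DF = P = 591/625 ≈ 0.945600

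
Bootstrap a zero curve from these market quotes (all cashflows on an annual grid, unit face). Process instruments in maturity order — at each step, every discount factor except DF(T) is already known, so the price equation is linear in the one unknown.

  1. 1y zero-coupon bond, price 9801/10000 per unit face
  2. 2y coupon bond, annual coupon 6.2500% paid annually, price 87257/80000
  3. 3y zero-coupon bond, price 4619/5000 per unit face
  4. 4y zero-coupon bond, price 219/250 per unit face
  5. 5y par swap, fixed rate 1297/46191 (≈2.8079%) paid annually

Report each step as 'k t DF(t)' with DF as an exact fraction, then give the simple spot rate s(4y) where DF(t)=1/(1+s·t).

1 1 9801/10000
2 2 9689/10000
3 3 4619/5000
4 4 219/250
5 5 8703/10000
s(4y) = (1/(219/250) − 1)/(4) = 31/876 ≈ 3.5388%

step 1 [1y] zero: DF = P = 9801/10000 ≈ 0.980100
step 2 [2y] bond c/1=1/16: DF=(87257/80000 − 1/16·(0.980100))/(1+1/16) = 9689/10000 ≈ 0.968900
step 3 [3y] zero: DF = P = 4619/5000 ≈ 0.923800
step 4 [4y] zero: DF = P = 219/250 ≈ 0.876000
step 5 [5y] swap r/1=1297/46191: DF=(1 − 1297/46191·(0.980100+0.968900+0.923800+0.876000))/(1+1297/46191) = 8703/10000 ≈ 0.870300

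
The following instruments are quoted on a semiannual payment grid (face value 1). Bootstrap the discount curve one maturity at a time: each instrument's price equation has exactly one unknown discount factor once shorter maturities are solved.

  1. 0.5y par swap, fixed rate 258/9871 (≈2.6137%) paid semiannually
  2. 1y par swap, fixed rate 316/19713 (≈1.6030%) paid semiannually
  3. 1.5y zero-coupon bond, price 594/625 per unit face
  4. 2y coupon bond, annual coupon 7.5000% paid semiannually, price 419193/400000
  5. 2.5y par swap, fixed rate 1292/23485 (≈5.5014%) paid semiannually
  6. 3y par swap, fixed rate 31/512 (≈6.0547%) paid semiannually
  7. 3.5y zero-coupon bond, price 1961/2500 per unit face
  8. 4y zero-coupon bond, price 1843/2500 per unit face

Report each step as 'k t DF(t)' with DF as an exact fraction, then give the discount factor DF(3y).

1 1/2 9871/10000
2 1 4921/5000
3 3/2 594/625
4 2 1809/2000
5 5/2 2177/2500
6 3 4163/5000
7 7/2 1961/2500
8 4 1843/2500
DF(3y) = 4163/5000 ≈ 0.832600

step 1 [0.5y] swap r/2=129/9871: DF=(1 − 129/9871·(0))/(1+129/9871) = 9871/10000 ≈ 0.987100
step 2 [1y] swap r/2=158/19713: DF=(1 − 158/19713·(0.987100))/(1+158/19713) = 4921/5000 ≈ 0.984200
step 3 [1.5y] zero: DF = P = 594/625 ≈ 0.950400
step 4 [2y] bond c/2=3/80: DF=(419193/400000 − 3/80·(0.987100+0.984200+0.950400))/(1+3/80) = 1809/2000 ≈ 0.904500
step 5 [2.5y] swap r/2=646/23485: DF=(1 − 646/23485·(0.987100+0.984200+0.950400+0.904500))/(1+646/23485) = 2177/2500 ≈ 0.870800
step 6 [3y] swap r/2=31/1024: DF=(1 − 31/1024·(0.987100+0.984200+0.950400+0.904500+0.870800))/(1+31/1024) = 4163/5000 ≈ 0.832600
step 7 [3.5y] zero: DF = P = 1961/2500 ≈ 0.784400
step 8 [4y] zero: DF = P = 1843/2500 ≈ 0.737200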